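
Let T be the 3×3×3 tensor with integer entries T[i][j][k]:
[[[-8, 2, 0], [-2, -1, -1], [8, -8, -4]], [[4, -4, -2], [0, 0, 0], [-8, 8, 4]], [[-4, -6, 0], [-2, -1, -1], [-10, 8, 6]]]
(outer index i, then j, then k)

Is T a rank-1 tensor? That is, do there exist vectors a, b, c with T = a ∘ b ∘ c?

No

The mode-3 unfolding of T (rows indexed by k, columns by (i,j) = (0,0), (0,1), (0,2), (1,0), (1,1), (1,2), (2,0), (2,1), (2,2)) is [[-8, -2, 8, 4, 0, -8, -4, -2, -10], [2, -1, -8, -4, 0, 8, -6, -1, 8], [0, -1, -4, -2, 0, 4, 0, -1, 6]].
There the 3×3 minor on rows k ∈ {0, 1, 2}, columns (i,j) ∈ {(0,0), (0,1), (2,0)} is det [[-8, -2, -4], [2, -1, -6], [0, -1, 0]] = 56 ≠ 0, so this unfolding has rank ≥ 3; CP rank is at least every unfolding rank, so rank(T) ≥ 3.
In particular rank(T) ≥ 3 > 1, so T is not rank-1.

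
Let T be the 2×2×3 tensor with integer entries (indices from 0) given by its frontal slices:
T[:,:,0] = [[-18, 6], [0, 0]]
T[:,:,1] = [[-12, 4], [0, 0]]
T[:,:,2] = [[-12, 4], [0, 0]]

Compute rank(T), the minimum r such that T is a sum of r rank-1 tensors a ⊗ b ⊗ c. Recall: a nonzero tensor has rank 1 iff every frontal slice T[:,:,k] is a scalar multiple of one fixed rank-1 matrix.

Lower bound: T ≠ 0 (e.g. T[0,0,0] = -18), so rank(T) ≥ 1.
Upper bound: if T = a ⊗ b ⊗ c then every fibre of T is a multiple of the corresponding factor, so read the factors off the fibres through the nonzero entry T[0,0,0] = -18.
The mode-1 fibre T[:,0,0] = [-18, 0] gives a = [1, 0] (primitive direction); the mode-2 fibre T[0,:,0] = [-18, 6] gives b = [3, -1]; then c[k] = T[0,0,k] / (a[0]·b[0]) = [-18, -12, -12] / 3 = [-6, -4, -4].
Expanding [1, 0] ⊗ [3, -1] ⊗ [-6, -4, -4] reproduces all 12 entries of T, so T = [1, 0] ⊗ [3, -1] ⊗ [-6, -4, -4] and rank(T) ≤ 1.
These bounds meet, so rank(T) = 1.

1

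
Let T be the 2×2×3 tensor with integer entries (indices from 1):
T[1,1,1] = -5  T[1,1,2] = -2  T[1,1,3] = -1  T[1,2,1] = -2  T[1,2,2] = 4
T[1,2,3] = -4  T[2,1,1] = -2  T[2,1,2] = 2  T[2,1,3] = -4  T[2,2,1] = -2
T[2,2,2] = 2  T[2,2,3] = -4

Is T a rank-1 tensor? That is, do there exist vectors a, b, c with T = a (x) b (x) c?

No

The mode-3 unfolding of T (rows indexed by k, columns by (i,j) = (1,1), (1,2), (2,1), (2,2)) is [[-5, -2, -2, -2], [-2, 4, 2, 2], [-1, -4, -4, -4]].
There the 3×3 minor on rows k ∈ {1, 2, 3}, columns (i,j) ∈ {(1,1), (1,2), (2,1)} is det [[-5, -2, -2], [-2, 4, 2], [-1, -4, -4]] = 36 ≠ 0, so this unfolding has rank ≥ 3; CP rank is at least every unfolding rank, so rank(T) ≥ 3.
In particular rank(T) ≥ 3 > 1, so T is not rank-1.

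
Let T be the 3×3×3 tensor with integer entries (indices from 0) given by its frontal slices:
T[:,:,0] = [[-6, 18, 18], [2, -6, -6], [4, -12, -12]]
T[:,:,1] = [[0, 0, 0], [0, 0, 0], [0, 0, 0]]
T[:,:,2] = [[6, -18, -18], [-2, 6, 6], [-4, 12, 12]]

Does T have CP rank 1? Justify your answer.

Yes

If T = a ⊗ b ⊗ c then every fibre of T is a multiple of the corresponding factor, so read the factors off the fibres through the nonzero entry T[0,0,0] = -6.
The mode-1 fibre T[:,0,0] = [-6, 2, 4] gives a = [3, -1, -2] (primitive direction); the mode-2 fibre T[0,:,0] = [-6, 18, 18] gives b = [1, -3, -3]; then c[k] = T[0,0,k] / (a[0]·b[0]) = [-6, 0, 6] / 3 = [-2, 0, 2].
Expanding [3, -1, -2] ⊗ [1, -3, -3] ⊗ [-2, 0, 2] reproduces all 27 entries of T, so T = [3, -1, -2] ⊗ [1, -3, -3] ⊗ [-2, 0, 2] and rank(T) ≤ 1.
Equivalently every frontal slice T[:,:,k] is c[k] times the rank-1 matrix [3, -1, -2] ⊗ [1, -3, -3]. So T has rank 1 (it is nonzero).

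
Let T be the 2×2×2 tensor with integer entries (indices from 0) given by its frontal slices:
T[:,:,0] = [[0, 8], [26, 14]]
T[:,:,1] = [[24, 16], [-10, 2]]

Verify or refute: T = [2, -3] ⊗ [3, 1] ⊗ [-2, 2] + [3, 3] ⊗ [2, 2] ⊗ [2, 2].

Reconstruct entry (1,0,0) from the claimed factors: Σₗ aₗ[1]bₗ[0]cₗ[0] = (-3)·(3)·(-2) + (3)·(2)·(2) = 30, but T[1,0,0] = 26. The claim is false.

No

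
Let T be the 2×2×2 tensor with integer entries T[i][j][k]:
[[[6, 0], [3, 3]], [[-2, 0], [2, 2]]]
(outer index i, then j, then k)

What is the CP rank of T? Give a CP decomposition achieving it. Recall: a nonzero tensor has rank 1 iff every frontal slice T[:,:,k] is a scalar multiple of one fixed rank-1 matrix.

rank(T) = 2

Lower bound: the mode-2 unfolding of T (rows indexed by j, columns by (i,k) = (0,0), (0,1), (1,0), (1,1)) is [[6, 0, -2, 0], [3, 3, 2, 2]].
There the 2×2 minor on rows j ∈ {0, 1}, columns (i,k) ∈ {(0,0), (0,1)} is det [[6, 0], [3, 3]] = 18 ≠ 0, so this unfolding has rank ≥ 2; CP rank is at least every unfolding rank, so rank(T) ≥ 2. (Unfolding ranks only ever bound the CP rank from below — rank(T) can be strictly larger than all of them — so the matching upper bound has to come from an explicit 2-term decomposition.)
Upper bound — finding two terms. Write S_k = T[:,:,k] for the frontal slices: S₀ = [[6, 3], [-2, 2]], S₁ = [[0, 3], [0, 2]].
If T = a₁ ⊗ b₁ ⊗ c₁ + a₂ ⊗ b₂ ⊗ c₂ then each S_k = c₁[k]·a₁b₁ᵀ + c₂[k]·a₂b₂ᵀ. S₀ and S₁ are linearly independent, so a₁b₁ᵀ and a₂b₂ᵀ must span the same plane of matrices: they are the rank-1 matrices of the form x·S₀ + y·S₁.
det(x·S₀ + y·S₁) is 18·x² + 18·xy = 18·(x + y)(x), vanishing at (x:y) = (1:-1) and (0:1).
M₁ = S₀ − S₁ = [[6, 0], [-2, 0]] = 2·(3, -1)(1, 0)ᵀ and M₂ = S₁ = [[0, 3], [0, 2]] = (3, 2)(0, 1)ᵀ, so take a₁ = (3, -1), b₁ = (1, 0), a₂ = (3, 2), b₂ = (0, 1).
Each slice is an integer combination of E₁ = a₁b₁ᵀ and E₂ = a₂b₂ᵀ: S₀ = 2·E₁ + E₂, S₁ = E₂; reading off coefficients, c₁ = (2, 0) and c₂ = (1, 1).
Hence T = (3, -1) ⊗ (1, 0) ⊗ (2, 0) + (3, 2) ⊗ (0, 1) ⊗ (1, 1), so rank(T) ≤ 2.
These bounds meet, so rank(T) = 2.
Check entry T[0,0,0] = 6: (3)·(1)·(2) + (3)·(0)·(1) = 6.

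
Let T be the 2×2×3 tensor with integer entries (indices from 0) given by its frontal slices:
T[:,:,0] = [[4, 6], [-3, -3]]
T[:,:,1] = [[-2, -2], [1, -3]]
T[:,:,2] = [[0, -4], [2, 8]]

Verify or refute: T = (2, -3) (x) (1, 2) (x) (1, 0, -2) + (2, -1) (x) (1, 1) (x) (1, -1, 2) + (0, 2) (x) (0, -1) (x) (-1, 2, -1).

No

Reconstruct entry (1,0,0) from the claimed factors: Σₗ aₗ[1]bₗ[0]cₗ[0] = (-3)·(1)·(1) + (-1)·(1)·(1) + (2)·(0)·(-1) = -4, but T[1,0,0] = -3. The claim is false.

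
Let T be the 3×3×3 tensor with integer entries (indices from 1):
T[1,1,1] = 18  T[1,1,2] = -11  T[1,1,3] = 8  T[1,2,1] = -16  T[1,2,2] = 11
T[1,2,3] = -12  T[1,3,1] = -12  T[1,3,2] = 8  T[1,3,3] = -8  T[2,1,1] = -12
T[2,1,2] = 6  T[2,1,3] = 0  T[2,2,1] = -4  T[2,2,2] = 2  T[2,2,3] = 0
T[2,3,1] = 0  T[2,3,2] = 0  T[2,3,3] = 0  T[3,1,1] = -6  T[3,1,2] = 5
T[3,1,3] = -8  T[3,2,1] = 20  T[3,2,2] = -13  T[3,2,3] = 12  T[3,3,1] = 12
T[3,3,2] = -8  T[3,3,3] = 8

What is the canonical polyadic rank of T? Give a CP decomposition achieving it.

Lower bound: the mode-1 unfolding of T (rows indexed by i, columns by (j,k) = (1,1), (1,2), (1,3), (2,1), (2,2), (2,3), (3,1), (3,2), (3,3)) is [[18, -11, 8, -16, 11, -12, -12, 8, -8], [-12, 6, 0, -4, 2, 0, 0, 0, 0], [-6, 5, -8, 20, -13, 12, 12, -8, 8]].
There the 2×2 minor on rows i ∈ {1, 2}, columns (j,k) ∈ {(1,1), (1,2)} is det [[18, -11], [-12, 6]] = -24 ≠ 0, so this unfolding has rank ≥ 2; CP rank is at least every unfolding rank, so rank(T) ≥ 2. (Flattening ranks never certify an upper bound on CP rank; for that we must actually write T with 2 rank-1 terms.)
Upper bound — finding two terms. Write S_k = T[:,:,k] for the frontal slices: S₁ = [[18, -16, -12], [-12, -4, 0], [-6, 20, 12]], S₂ = [[-11, 11, 8], [6, 2, 0], [5, -13, -8]], S₃ = [[8, -12, -8], [0, 0, 0], [-8, 12, 8]].
If T = a₁ ⊗ b₁ ⊗ c₁ + a₂ ⊗ b₂ ⊗ c₂ then each S_k = c₁[k]·a₁b₁ᵀ + c₂[k]·a₂b₂ᵀ. S₁ and S₂ are linearly independent, so a₁b₁ᵀ and a₂b₂ᵀ must span the same plane of matrices: they are the rank-1 matrices of the form x·S₁ + y·S₂.
The 2×2 minor of x·S₁ + y·S₂ on rows {1,2}, columns {1,2} is −264·x² + 308·xy − 88·y² = (-44)·(3·x − 2·y)(2·x − y), vanishing at (x:y) = (2:3) and (1:2).
M₁ = 2·S₁ + 3·S₂ = [[3, 1, 0], [-6, -2, 0], [3, 1, 0]] = [1, -2, 1][3, 1, 0]ᵀ and M₂ = S₁ + 2·S₂ = [[-4, 6, 4], [0, 0, 0], [4, -6, -4]] = (-2)·[1, 0, -1][2, -3, -2]ᵀ, so take a₁ = [1, -2, 1], b₁ = [3, 1, 0], a₂ = [1, 0, -1], b₂ = [2, -3, -2].
Each slice is an integer combination of E₁ = a₁b₁ᵀ and E₂ = a₂b₂ᵀ: S₁ = 2·E₁ + 6·E₂, S₂ = −E₁ − 4·E₂, S₃ = 4·E₂; reading off coefficients, c₁ = [2, -1, 0] and c₂ = [6, -4, 4].
Hence T = [1, -2, 1] ⊗ [3, 1, 0] ⊗ [2, -1, 0] + [1, 0, -1] ⊗ [2, -3, -2] ⊗ [6, -4, 4], so rank(T) ≤ 2.
These bounds meet, so rank(T) = 2.

rank(T) = 2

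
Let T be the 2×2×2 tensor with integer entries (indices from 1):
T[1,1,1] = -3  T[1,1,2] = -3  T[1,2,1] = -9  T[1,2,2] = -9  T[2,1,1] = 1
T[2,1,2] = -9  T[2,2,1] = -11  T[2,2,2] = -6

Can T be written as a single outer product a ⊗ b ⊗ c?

The mode-1 unfolding of T (rows indexed by i, columns by (j,k) = (1,1), (1,2), (2,1), (2,2)) is [[-3, -3, -9, -9], [1, -9, -11, -6]].
There the 2×2 minor on rows i ∈ {1, 2}, columns (j,k) ∈ {(1,1), (1,2)} is det [[-3, -3], [1, -9]] = 30 ≠ 0, so this unfolding has rank ≥ 2; CP rank is at least every unfolding rank, so rank(T) ≥ 2.
In particular rank(T) ≥ 2 > 1, so T is not rank-1.

No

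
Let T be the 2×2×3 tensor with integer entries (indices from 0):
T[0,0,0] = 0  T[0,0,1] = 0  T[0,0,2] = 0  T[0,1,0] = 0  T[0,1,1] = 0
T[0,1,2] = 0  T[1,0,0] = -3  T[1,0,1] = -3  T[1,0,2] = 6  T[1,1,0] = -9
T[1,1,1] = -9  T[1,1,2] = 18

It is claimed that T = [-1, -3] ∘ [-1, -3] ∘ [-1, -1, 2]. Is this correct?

No

Reconstruct entry (0,0,0) from the claimed factors: Σₗ aₗ[0]bₗ[0]cₗ[0] = (-1)·(-1)·(-1) = -1, but T[0,0,0] = 0. The claim is false.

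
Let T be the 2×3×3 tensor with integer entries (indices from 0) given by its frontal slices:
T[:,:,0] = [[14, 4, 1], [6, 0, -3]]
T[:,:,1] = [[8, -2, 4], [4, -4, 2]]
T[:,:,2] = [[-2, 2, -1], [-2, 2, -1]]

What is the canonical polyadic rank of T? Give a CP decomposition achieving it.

rank(T) = 3

Lower bound: the mode-2 unfolding of T (rows indexed by j, columns by (i,k) = (0,0), (0,1), (0,2), (1,0), (1,1), (1,2)) is [[14, 8, -2, 6, 4, -2], [4, -2, 2, 0, -4, 2], [1, 4, -1, -3, 2, -1]].
There the 3×3 minor on rows j ∈ {0, 1, 2}, columns (i,k) ∈ {(0,0), (0,1), (0,2)} is det [[14, 8, -2], [4, -2, 2], [1, 4, -1]] = -72 ≠ 0, so this unfolding has rank ≥ 3; CP rank is at least every unfolding rank, so rank(T) ≥ 3. (Flattening ranks never certify an upper bound on CP rank; for that we must actually write T with 3 rank-1 terms.)
Upper bound: T is a sum of 3 rank-1 terms, T = [1, 0] ⊗ [2, 1, 1] ⊗ [4, 2, 0] + [1, 1] ⊗ [2, -2, 1] ⊗ [1, 2, -1] + [1, 1] ⊗ [2, 1, -2] ⊗ [2, 0, 0] (written with every a and b primitive with positive leading entry and the scale carried by c; CP decompositions are not unique, and this one is verified by expanding entrywise), so rank(T) ≤ 3.
These bounds meet, so rank(T) = 3.
Check entry T[0,2,0] = 1: (1)·(1)·(4) + (1)·(1)·(1) + (1)·(-2)·(2) = 1.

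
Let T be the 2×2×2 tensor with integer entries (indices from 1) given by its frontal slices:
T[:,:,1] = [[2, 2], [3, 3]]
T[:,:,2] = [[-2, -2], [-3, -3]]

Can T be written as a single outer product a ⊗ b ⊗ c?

If T = a ⊗ b ⊗ c then every fibre of T is a multiple of the corresponding factor, so read the factors off the fibres through the nonzero entry T[1,1,1] = 2.
The mode-1 fibre T[:,1,1] = [2, 3] gives a = [2, 3] (primitive direction); the mode-2 fibre T[1,:,1] = [2, 2] gives b = [1, 1]; then c[k] = T[1,1,k] / (a[1]·b[1]) = [2, -2] / 2 = [1, -1].
Expanding [2, 3] ⊗ [1, 1] ⊗ [1, -1] reproduces all 8 entries of T, so T = [2, 3] ⊗ [1, 1] ⊗ [1, -1] and rank(T) ≤ 1.
Equivalently every frontal slice T[:,:,k] is c[k] times the rank-1 matrix [2, 3] ⊗ [1, 1]. So T has rank 1 (it is nonzero).

Yes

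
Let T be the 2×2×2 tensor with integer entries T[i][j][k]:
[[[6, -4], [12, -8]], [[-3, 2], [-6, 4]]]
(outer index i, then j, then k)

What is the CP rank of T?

Lower bound: T ≠ 0 (e.g. T[0,0,0] = 6), so rank(T) ≥ 1.
Upper bound: the mode-1 fibre T[:,0,0] = [6, -3] gives a = [2, -1] (primitive direction); the mode-2 fibre T[0,:,0] = [6, 12] gives b = [1, 2]; then c[k] = T[0,0,k] / (a[0]·b[0]) = [6, -4] / 2 = [3, -2].
Expanding [2, -1] (x) [1, 2] (x) [3, -2] reproduces all 8 entries of T, so T = [2, -1] (x) [1, 2] (x) [3, -2] and rank(T) ≤ 1.
These bounds meet, so rank(T) = 1.

1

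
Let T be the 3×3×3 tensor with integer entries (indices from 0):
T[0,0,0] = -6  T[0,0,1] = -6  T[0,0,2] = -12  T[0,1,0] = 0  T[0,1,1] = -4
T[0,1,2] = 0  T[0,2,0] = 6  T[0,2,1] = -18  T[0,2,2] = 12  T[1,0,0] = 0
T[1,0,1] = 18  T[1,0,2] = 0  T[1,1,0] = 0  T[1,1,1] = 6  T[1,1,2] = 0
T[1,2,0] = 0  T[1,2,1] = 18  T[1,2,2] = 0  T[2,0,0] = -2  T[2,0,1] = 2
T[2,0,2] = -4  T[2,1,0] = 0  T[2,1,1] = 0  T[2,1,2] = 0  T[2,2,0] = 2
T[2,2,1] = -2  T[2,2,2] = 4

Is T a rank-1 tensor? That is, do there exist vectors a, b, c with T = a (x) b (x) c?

The mode-3 unfolding of T (rows indexed by k, columns by (i,j) = (0,0), (0,1), (0,2), (1,0), (1,1), (1,2), (2,0), (2,1), (2,2)) is [[-6, 0, 6, 0, 0, 0, -2, 0, 2], [-6, -4, -18, 18, 6, 18, 2, 0, -2], [-12, 0, 12, 0, 0, 0, -4, 0, 4]].
There the 2×2 minor on rows k ∈ {0, 1}, columns (i,j) ∈ {(0,0), (0,1)} is det [[-6, 0], [-6, -4]] = 24 ≠ 0, so this unfolding has rank ≥ 2; CP rank is at least every unfolding rank, so rank(T) ≥ 2.
In particular rank(T) ≥ 2 > 1, so T is not rank-1.

No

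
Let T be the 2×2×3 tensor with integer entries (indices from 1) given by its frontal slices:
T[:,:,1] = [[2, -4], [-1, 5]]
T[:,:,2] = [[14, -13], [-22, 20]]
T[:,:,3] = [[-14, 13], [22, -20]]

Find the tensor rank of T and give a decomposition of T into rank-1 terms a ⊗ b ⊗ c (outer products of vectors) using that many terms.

Lower bound: the mode-1 unfolding of T (rows indexed by i, columns by (j,k) = (1,1), (1,2), (1,3), (2,1), (2,2), (2,3)) is [[2, 14, -14, -4, -13, 13], [-1, -22, 22, 5, 20, -20]].
There the 2×2 minor on rows i ∈ {1, 2}, columns (j,k) ∈ {(1,1), (1,2)} is det [[2, 14], [-1, -22]] = -30 ≠ 0, so this unfolding has rank ≥ 2; CP rank is at least every unfolding rank, so rank(T) ≥ 2. (Flattening ranks never certify an upper bound on CP rank; for that we must actually write T with 2 rank-1 terms.)
Upper bound — finding two terms. Write S_k = T[:,:,k] for the frontal slices: S₁ = [[2, -4], [-1, 5]], S₂ = [[14, -13], [-22, 20]], S₃ = [[-14, 13], [22, -20]].
If T = a₁ ⊗ b₁ ⊗ c₁ + a₂ ⊗ b₂ ⊗ c₂ then each S_k = c₁[k]·a₁b₁ᵀ + c₂[k]·a₂b₂ᵀ. S₁ and S₂ are linearly independent, so a₁b₁ᵀ and a₂b₂ᵀ must span the same plane of matrices: they are the rank-1 matrices of the form x·S₁ + y·S₂.
det(x·S₁ + y·S₂) is 6·x² + 9·xy − 6·y² = 3·(x + 2·y)(2·x − y), vanishing at (x:y) = (2:-1) and (1:2).
M₁ = 2·S₁ − S₂ = [[-10, 5], [20, -10]] = (-5)·[1, -2][2, -1]ᵀ and M₂ = S₁ + 2·S₂ = [[30, -30], [-45, 45]] = 15·[2, -3][1, -1]ᵀ, so take a₁ = [1, -2], b₁ = [2, -1], a₂ = [2, -3], b₂ = [1, -1].
Each slice is an integer combination of E₁ = a₁b₁ᵀ and E₂ = a₂b₂ᵀ: S₁ = −2·E₁ + 3·E₂, S₂ = E₁ + 6·E₂, S₃ = −E₁ − 6·E₂; reading off coefficients, c₁ = [-2, 1, -1] and c₂ = [3, 6, -6].
Hence T = [1, -2] ⊗ [2, -1] ⊗ [-2, 1, -1] + [2, -3] ⊗ [1, -1] ⊗ [3, 6, -6], so rank(T) ≤ 2.
These bounds meet, so rank(T) = 2.

rank(T) = 2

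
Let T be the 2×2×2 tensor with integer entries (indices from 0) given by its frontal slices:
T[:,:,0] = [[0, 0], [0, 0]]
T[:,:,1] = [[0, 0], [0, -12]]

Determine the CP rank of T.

Lower bound: T ≠ 0 (e.g. T[1,1,1] = -12), so rank(T) ≥ 1.
Upper bound: if T = a ⊗ b ⊗ c then every fibre of T is a multiple of the corresponding factor, so read the factors off the fibres through the nonzero entry T[1,1,1] = -12.
The mode-1 fibre T[:,1,1] = [0, -12] gives a = [0, 1] (primitive direction); the mode-2 fibre T[1,:,1] = [0, -12] gives b = [0, 1]; then c[k] = T[1,1,k] / (a[1]·b[1]) = [0, -12] / 1 = [0, -12].
Expanding [0, 1] ⊗ [0, 1] ⊗ [0, -12] reproduces all 8 entries of T, so T = [0, 1] ⊗ [0, 1] ⊗ [0, -12] and rank(T) ≤ 1.
These bounds meet, so rank(T) = 1.
Check entry T[1,0,1] = 0: (1)·(0)·(-12) = 0.

1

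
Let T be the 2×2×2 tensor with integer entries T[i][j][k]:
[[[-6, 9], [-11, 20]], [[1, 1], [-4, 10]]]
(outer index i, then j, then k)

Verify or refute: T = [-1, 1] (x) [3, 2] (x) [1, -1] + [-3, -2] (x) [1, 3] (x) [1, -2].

Reconstruct entrywise from the claimed factors. For example, T[1,0,1] = 1 and Σₗ aₗ[1]bₗ[0]cₗ[1] = (1)·(3)·(-1) + (-2)·(1)·(-2) = 1; checking all 8 entries, every one matches. The claim holds.

Yes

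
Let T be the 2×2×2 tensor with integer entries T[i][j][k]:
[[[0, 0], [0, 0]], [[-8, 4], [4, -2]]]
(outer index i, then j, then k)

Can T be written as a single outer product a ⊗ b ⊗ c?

If T = a ⊗ b ⊗ c then every fibre of T is a multiple of the corresponding factor, so read the factors off the fibres through the nonzero entry T[1,0,0] = -8.
The mode-1 fibre T[:,0,0] = [0, -8] gives a = [0, 1] (primitive direction); the mode-2 fibre T[1,:,0] = [-8, 4] gives b = [2, -1]; then c[k] = T[1,0,k] / (a[1]·b[0]) = [-8, 4] / 2 = [-4, 2].
Expanding [0, 1] ⊗ [2, -1] ⊗ [-4, 2] reproduces all 8 entries of T, so T = [0, 1] ⊗ [2, -1] ⊗ [-4, 2] and rank(T) ≤ 1.
Equivalently every frontal slice T[:,:,k] is c[k] times the rank-1 matrix [0, 1] ⊗ [2, -1]. So T has rank 1 (it is nonzero).

Yes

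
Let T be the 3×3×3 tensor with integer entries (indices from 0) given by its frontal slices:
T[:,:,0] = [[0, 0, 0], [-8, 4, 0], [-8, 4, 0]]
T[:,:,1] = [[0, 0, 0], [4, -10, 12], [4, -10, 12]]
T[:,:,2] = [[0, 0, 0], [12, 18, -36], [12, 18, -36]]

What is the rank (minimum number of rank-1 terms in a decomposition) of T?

Lower bound: the mode-3 unfolding of T (rows indexed by k, columns by (i,j) = (0,0), (0,1), (0,2), (1,0), (1,1), (1,2), (2,0), (2,1), (2,2)) is [[0, 0, 0, -8, 4, 0, -8, 4, 0], [0, 0, 0, 4, -10, 12, 4, -10, 12], [0, 0, 0, 12, 18, -36, 12, 18, -36]].
There the 2×2 minor on rows k ∈ {0, 1}, columns (i,j) ∈ {(1,0), (1,1)} is det [[-8, 4], [4, -10]] = 64 ≠ 0, so this unfolding has rank ≥ 2; CP rank is at least every unfolding rank, so rank(T) ≥ 2. (Flattening ranks never certify an upper bound on CP rank; for that we must actually write T with 2 rank-1 terms.)
Upper bound — finding two terms. Every mode-1 slice of T is a multiple of one matrix: T[i,:,:] = a[i]·M with a = [0, 1, 1] and M = [[-8, 4, 12], [4, -10, 18], [0, 12, -36]] (rows indexed by j, columns by k). So it suffices to write M as a sum of two rank-1 matrices.
The columns of M satisfy (column 2) = −3·(column 0) − 3·(column 1), so splitting by columns, M = [-8, 4, 0][1, 0, -3]ᵀ + [4, -10, 12][0, 1, -3]ᵀ.
Hence T = [0, 1, 1] ⊗ [-8, 4, 0] ⊗ [1, 0, -3] + [0, 1, 1] ⊗ [4, -10, 12] ⊗ [0, 1, -3], so rank(T) ≤ 2.
These bounds meet, so rank(T) = 2.

2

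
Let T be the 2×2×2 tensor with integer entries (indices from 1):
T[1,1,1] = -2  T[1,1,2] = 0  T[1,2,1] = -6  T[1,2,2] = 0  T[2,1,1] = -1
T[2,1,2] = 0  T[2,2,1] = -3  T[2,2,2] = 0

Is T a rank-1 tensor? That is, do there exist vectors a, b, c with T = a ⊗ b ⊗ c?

If T = a ⊗ b ⊗ c then every fibre of T is a multiple of the corresponding factor, so read the factors off the fibres through the nonzero entry T[1,1,1] = -2.
The mode-1 fibre T[:,1,1] = [-2, -1] gives a = (2, 1) (primitive direction); the mode-2 fibre T[1,:,1] = [-2, -6] gives b = (1, 3); then c[k] = T[1,1,k] / (a[1]·b[1]) = [-2, 0] / 2 = (-1, 0).
Expanding (2, 1) ⊗ (1, 3) ⊗ (-1, 0) reproduces all 8 entries of T, so T = (2, 1) ⊗ (1, 3) ⊗ (-1, 0) and rank(T) ≤ 1.
Equivalently every frontal slice T[:,:,k] is c[k] times the rank-1 matrix (2, 1) ⊗ (1, 3). So T has rank 1 (it is nonzero).

Yes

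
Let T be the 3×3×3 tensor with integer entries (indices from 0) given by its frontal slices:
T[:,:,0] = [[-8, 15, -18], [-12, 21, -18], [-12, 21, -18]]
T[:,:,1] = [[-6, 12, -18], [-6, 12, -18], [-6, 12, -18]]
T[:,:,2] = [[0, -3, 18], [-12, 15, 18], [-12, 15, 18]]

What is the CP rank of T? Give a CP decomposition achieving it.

Lower bound: the mode-1 unfolding of T (rows indexed by i, columns by (j,k) = (0,0), (0,1), (0,2), (1,0), (1,1), (1,2), (2,0), (2,1), (2,2)) is [[-8, -6, 0, 15, 12, -3, -18, -18, 18], [-12, -6, -12, 21, 12, 15, -18, -18, 18], [-12, -6, -12, 21, 12, 15, -18, -18, 18]].
There the 2×2 minor on rows i ∈ {0, 1}, columns (j,k) ∈ {(0,0), (0,1)} is det [[-8, -6], [-12, -6]] = -24 ≠ 0, so this unfolding has rank ≥ 2; CP rank is at least every unfolding rank, so rank(T) ≥ 2. (Unfolding ranks only ever bound the CP rank from below — rank(T) can be strictly larger than all of them — so the matching upper bound has to come from an explicit 2-term decomposition.)
Upper bound — finding two terms. Write S_k = T[:,:,k] for the frontal slices: S₀ = [[-8, 15, -18], [-12, 21, -18], [-12, 21, -18]], S₁ = [[-6, 12, -18], [-6, 12, -18], [-6, 12, -18]], S₂ = [[0, -3, 18], [-12, 15, 18], [-12, 15, 18]].
If T = a₁ (x) b₁ (x) c₁ + a₂ (x) b₂ (x) c₂ then each S_k = c₁[k]·a₁b₁ᵀ + c₂[k]·a₂b₂ᵀ. S₀ and S₁ are linearly independent, so a₁b₁ᵀ and a₂b₂ᵀ must span the same plane of matrices: they are the rank-1 matrices of the form x·S₀ + y·S₁.
The 2×2 minor of x·S₀ + y·S₁ on rows {0,1}, columns {0,1} is 12·x² + 12·xy = 12·(x + y)(x), vanishing at (x:y) = (1:-1) and (0:1).
M₁ = S₀ − S₁ = [[-2, 3, 0], [-6, 9, 0], [-6, 9, 0]] = −(1, 3, 3)(2, -3, 0)ᵀ and M₂ = S₁ = [[-6, 12, -18], [-6, 12, -18], [-6, 12, -18]] = (-6)·(1, 1, 1)(1, -2, 3)ᵀ, so take a₁ = (1, 3, 3), b₁ = (2, -3, 0), a₂ = (1, 1, 1), b₂ = (1, -2, 3).
Each slice is an integer combination of E₁ = a₁b₁ᵀ and E₂ = a₂b₂ᵀ: S₀ = −E₁ − 6·E₂, S₁ = −6·E₂, S₂ = −3·E₁ + 6·E₂; reading off coefficients, c₁ = (-1, 0, -3) and c₂ = (-6, -6, 6).
Hence T = (1, 3, 3) (x) (2, -3, 0) (x) (-1, 0, -3) + (1, 1, 1) (x) (1, -2, 3) (x) (-6, -6, 6), so rank(T) ≤ 2.
These bounds meet, so rank(T) = 2.

rank(T) = 2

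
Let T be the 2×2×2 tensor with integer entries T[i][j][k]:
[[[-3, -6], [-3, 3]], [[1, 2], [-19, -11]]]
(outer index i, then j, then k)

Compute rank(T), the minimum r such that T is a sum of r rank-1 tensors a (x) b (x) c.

Lower bound: the mode-1 unfolding of T (rows indexed by i, columns by (j,k) = (0,0), (0,1), (1,0), (1,1)) is [[-3, -6, -3, 3], [1, 2, -19, -11]].
There the 2×2 minor on rows i ∈ {0, 1}, columns (j,k) ∈ {(0,0), (1,0)} is det [[-3, -3], [1, -19]] = 60 ≠ 0, so this unfolding has rank ≥ 2; CP rank is at least every unfolding rank, so rank(T) ≥ 2. (Unfolding ranks only ever bound the CP rank from below — rank(T) can be strictly larger than all of them — so the matching upper bound has to come from an explicit 2-term decomposition.)
Upper bound — finding two terms. Write S_k = T[:,:,k] for the frontal slices: S₀ = [[-3, -3], [1, -19]], S₁ = [[-6, 3], [2, -11]].
If T = a₁ (x) b₁ (x) c₁ + a₂ (x) b₂ (x) c₂ then each S_k = c₁[k]·a₁b₁ᵀ + c₂[k]·a₂b₂ᵀ. S₀ and S₁ are linearly independent, so a₁b₁ᵀ and a₂b₂ᵀ must span the same plane of matrices: they are the rank-1 matrices of the form x·S₀ + y·S₁.
det(x·S₀ + y·S₁) is 60·x² + 150·xy + 60·y² = 30·(x + 2·y)(2·x + y), vanishing at (x:y) = (2:-1) and (1:-2).
M₁ = 2·S₀ − S₁ = [[0, -9], [0, -27]] = (-9)·(1, 3)(0, 1)ᵀ and M₂ = S₀ − 2·S₁ = [[9, -9], [-3, 3]] = 3·(3, -1)(1, -1)ᵀ, so take a₁ = (1, 3), b₁ = (0, 1), a₂ = (3, -1), b₂ = (1, -1).
Each slice is an integer combination of E₁ = a₁b₁ᵀ and E₂ = a₂b₂ᵀ: S₀ = −6·E₁ − E₂, S₁ = −3·E₁ − 2·E₂; reading off coefficients, c₁ = (-6, -3) and c₂ = (-1, -2).
Hence T = (1, 3) (x) (0, 1) (x) (-6, -3) + (3, -1) (x) (1, -1) (x) (-1, -2), so rank(T) ≤ 2.
These bounds meet, so rank(T) = 2.

2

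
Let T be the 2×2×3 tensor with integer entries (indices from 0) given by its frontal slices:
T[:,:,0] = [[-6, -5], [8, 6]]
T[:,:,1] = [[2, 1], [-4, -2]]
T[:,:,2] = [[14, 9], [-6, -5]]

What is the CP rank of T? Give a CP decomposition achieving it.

Lower bound: the mode-3 unfolding of T (rows indexed by k, columns by (i,j) = (0,0), (0,1), (1,0), (1,1)) is [[-6, -5, 8, 6], [2, 1, -4, -2], [14, 9, -6, -5]].
There the 3×3 minor on rows k ∈ {0, 1, 2}, columns (i,j) ∈ {(0,0), (0,1), (1,0)} is det [[-6, -5, 8], [2, 1, -4], [14, 9, -6]] = 72 ≠ 0, so this unfolding has rank ≥ 3; CP rank is at least every unfolding rank, so rank(T) ≥ 3. (This is only a lower bound: in general the CP rank may exceed every unfolding rank, so we still need to exhibit 3 rank-1 terms summing to T.)
Upper bound: T is a sum of 3 rank-1 terms, T = (1, -1) ⊗ (1, 1) ⊗ (-4, 0, 4) + (1, 1) ⊗ (2, 1) ⊗ (1, -1, 1) + (2, -1) ⊗ (2, 1) ⊗ (-1, 1, 2) (written with every a and b primitive with positive leading entry and the scale carried by c; CP decompositions are not unique, and this one is verified by expanding entrywise), so rank(T) ≤ 3.
These bounds meet, so rank(T) = 3.

rank(T) = 3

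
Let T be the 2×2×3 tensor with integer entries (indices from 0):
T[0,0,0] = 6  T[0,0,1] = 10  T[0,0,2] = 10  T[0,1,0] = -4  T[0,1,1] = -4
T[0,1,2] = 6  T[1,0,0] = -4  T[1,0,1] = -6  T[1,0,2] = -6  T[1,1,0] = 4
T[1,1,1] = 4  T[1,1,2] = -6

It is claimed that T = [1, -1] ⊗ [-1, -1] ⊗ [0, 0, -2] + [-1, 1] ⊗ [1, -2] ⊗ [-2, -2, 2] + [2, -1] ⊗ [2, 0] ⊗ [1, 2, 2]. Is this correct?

No

Reconstruct entry (0,0,2) from the claimed factors: Σₗ aₗ[0]bₗ[0]cₗ[2] = (1)·(-1)·(-2) + (-1)·(1)·(2) + (2)·(2)·(2) = 8, but T[0,0,2] = 10. The claim is false.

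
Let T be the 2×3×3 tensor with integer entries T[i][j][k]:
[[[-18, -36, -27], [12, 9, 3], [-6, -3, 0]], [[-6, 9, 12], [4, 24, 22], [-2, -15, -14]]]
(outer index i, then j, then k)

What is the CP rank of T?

Lower bound: the mode-3 unfolding of T (rows indexed by k, columns by (i,j) = (0,0), (0,1), (0,2), (1,0), (1,1), (1,2)) is [[-18, 12, -6, -6, 4, -2], [-36, 9, -3, 9, 24, -15], [-27, 3, 0, 12, 22, -14]].
There the 2×2 minor on rows k ∈ {0, 1}, columns (i,j) ∈ {(0,0), (0,1)} is det [[-18, 12], [-36, 9]] = 270 ≠ 0, so this unfolding has rank ≥ 2; CP rank is at least every unfolding rank, so rank(T) ≥ 2. (Unfolding ranks only ever bound the CP rank from below — rank(T) can be strictly larger than all of them — so the matching upper bound has to come from an explicit 2-term decomposition.)
Upper bound — finding two terms. Write S_k = T[:,:,k] for the frontal slices: S₀ = [[-18, 12, -6], [-6, 4, -2]], S₁ = [[-36, 9, -3], [9, 24, -15]], S₂ = [[-27, 3, 0], [12, 22, -14]].
If T = a₁ (x) b₁ (x) c₁ + a₂ (x) b₂ (x) c₂ then each S_k = c₁[k]·a₁b₁ᵀ + c₂[k]·a₂b₂ᵀ. S₀ and S₁ are linearly independent, so a₁b₁ᵀ and a₂b₂ᵀ must span the same plane of matrices: they are the rank-1 matrices of the form x·S₀ + y·S₁.
The 2×2 minor of x·S₀ + y·S₁ on rows {0,1}, columns {0,1} is −630·xy − 945·y² = (-315)·(2·x + 3·y)(y), vanishing at (x:y) = (3:-2) and (1:0).
M₁ = 3·S₀ − 2·S₁ = [[18, 18, -12], [-36, -36, 24]] = 6·[1, -2][3, 3, -2]ᵀ and M₂ = S₀ = [[-18, 12, -6], [-6, 4, -2]] = (-2)·[3, 1][3, -2, 1]ᵀ, so take a₁ = [1, -2], b₁ = [3, 3, -2], a₂ = [3, 1], b₂ = [3, -2, 1].
Each slice is an integer combination of E₁ = a₁b₁ᵀ and E₂ = a₂b₂ᵀ: S₀ = −2·E₂, S₁ = −3·E₁ − 3·E₂, S₂ = −3·E₁ − 2·E₂; reading off coefficients, c₁ = [0, -3, -3] and c₂ = [-2, -3, -2].
Hence T = [1, -2] (x) [3, 3, -2] (x) [0, -3, -3] + [3, 1] (x) [3, -2, 1] (x) [-2, -3, -2], so rank(T) ≤ 2.
These bounds meet, so rank(T) = 2.

2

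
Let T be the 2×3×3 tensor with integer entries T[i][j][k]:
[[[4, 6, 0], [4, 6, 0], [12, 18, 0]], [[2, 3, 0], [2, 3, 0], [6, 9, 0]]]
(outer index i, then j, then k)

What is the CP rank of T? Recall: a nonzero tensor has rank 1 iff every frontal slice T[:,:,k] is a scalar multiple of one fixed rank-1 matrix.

Lower bound: T ≠ 0 (e.g. T[0,0,0] = 4), so rank(T) ≥ 1.
Upper bound: the mode-1 fibre T[:,0,0] = [4, 2] gives a = [2, 1] (primitive direction); the mode-2 fibre T[0,:,0] = [4, 4, 12] gives b = [1, 1, 3]; then c[k] = T[0,0,k] / (a[0]·b[0]) = [4, 6, 0] / 2 = [2, 3, 0].
Expanding [2, 1] ∘ [1, 1, 3] ∘ [2, 3, 0] reproduces all 18 entries of T, so T = [2, 1] ∘ [1, 1, 3] ∘ [2, 3, 0] and rank(T) ≤ 1.
These bounds meet, so rank(T) = 1.

1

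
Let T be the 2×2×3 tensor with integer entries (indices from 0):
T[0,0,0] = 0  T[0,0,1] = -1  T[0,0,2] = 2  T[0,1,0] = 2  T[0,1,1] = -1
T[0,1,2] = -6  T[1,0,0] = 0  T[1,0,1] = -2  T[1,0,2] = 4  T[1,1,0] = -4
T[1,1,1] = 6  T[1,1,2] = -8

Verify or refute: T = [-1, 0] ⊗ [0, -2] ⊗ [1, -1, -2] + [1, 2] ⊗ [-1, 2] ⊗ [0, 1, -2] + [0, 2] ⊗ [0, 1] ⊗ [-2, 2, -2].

No

Reconstruct entry (0,1,1) from the claimed factors: Σₗ aₗ[0]bₗ[1]cₗ[1] = (-1)·(-2)·(-1) + (1)·(2)·(1) + (0)·(1)·(2) = 0, but T[0,1,1] = -1. The claim is false.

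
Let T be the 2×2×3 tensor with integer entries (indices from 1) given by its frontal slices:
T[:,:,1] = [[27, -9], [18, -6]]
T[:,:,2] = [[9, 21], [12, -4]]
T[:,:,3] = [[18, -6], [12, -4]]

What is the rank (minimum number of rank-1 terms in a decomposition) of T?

2

Lower bound: the mode-2 unfolding of T (rows indexed by j, columns by (i,k) = (1,1), (1,2), (1,3), (2,1), (2,2), (2,3)) is [[27, 9, 18, 18, 12, 12], [-9, 21, -6, -6, -4, -4]].
There the 2×2 minor on rows j ∈ {1, 2}, columns (i,k) ∈ {(1,1), (1,2)} is det [[27, 9], [-9, 21]] = 648 ≠ 0, so this unfolding has rank ≥ 2; CP rank is at least every unfolding rank, so rank(T) ≥ 2. (Flattening ranks never certify an upper bound on CP rank; for that we must actually write T with 2 rank-1 terms.)
Upper bound — finding two terms. Write S_k = T[:,:,k] for the frontal slices: S₁ = [[27, -9], [18, -6]], S₂ = [[9, 21], [12, -4]], S₃ = [[18, -6], [12, -4]].
If T = a₁ ∘ b₁ ∘ c₁ + a₂ ∘ b₂ ∘ c₂ then each S_k = c₁[k]·a₁b₁ᵀ + c₂[k]·a₂b₂ᵀ. S₁ and S₂ are linearly independent, so a₁b₁ᵀ and a₂b₂ᵀ must span the same plane of matrices: they are the rank-1 matrices of the form x·S₁ + y·S₂.
det(x·S₁ + y·S₂) is −432·xy − 288·y² = (-144)·(3·x + 2·y)(y), vanishing at (x:y) = (2:-3) and (1:0).
M₁ = 2·S₁ − 3·S₂ = [[27, -81], [0, 0]] = 27·[1, 0][1, -3]ᵀ and M₂ = S₁ = [[27, -9], [18, -6]] = 3·[3, 2][3, -1]ᵀ, so take a₁ = [1, 0], b₁ = [1, -3], a₂ = [3, 2], b₂ = [3, -1].
Each slice is an integer combination of E₁ = a₁b₁ᵀ and E₂ = a₂b₂ᵀ: S₁ = 3·E₂, S₂ = −9·E₁ + 2·E₂, S₃ = 2·E₂; reading off coefficients, c₁ = [0, -9, 0] and c₂ = [3, 2, 2].
Hence T = [1, 0] ∘ [1, -3] ∘ [0, -9, 0] + [3, 2] ∘ [3, -1] ∘ [3, 2, 2], so rank(T) ≤ 2.
These bounds meet, so rank(T) = 2.
Check entry T[2,2,1] = -6: (0)·(-3)·(0) + (2)·(-1)·(3) = -6.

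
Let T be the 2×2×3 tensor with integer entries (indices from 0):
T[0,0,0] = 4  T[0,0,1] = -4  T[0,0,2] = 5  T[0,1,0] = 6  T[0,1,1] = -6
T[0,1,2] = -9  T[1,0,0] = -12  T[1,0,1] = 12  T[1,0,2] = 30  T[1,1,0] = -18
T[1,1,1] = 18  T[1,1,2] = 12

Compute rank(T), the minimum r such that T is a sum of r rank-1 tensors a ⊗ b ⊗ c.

2

Lower bound: the mode-3 unfolding of T (rows indexed by k, columns by (i,j) = (0,0), (0,1), (1,0), (1,1)) is [[4, 6, -12, -18], [-4, -6, 12, 18], [5, -9, 30, 12]].
There the 2×2 minor on rows k ∈ {0, 2}, columns (i,j) ∈ {(0,0), (0,1)} is det [[4, 6], [5, -9]] = -66 ≠ 0, so this unfolding has rank ≥ 2; CP rank is at least every unfolding rank, so rank(T) ≥ 2. (Unfolding ranks only ever bound the CP rank from below — rank(T) can be strictly larger than all of them — so the matching upper bound has to come from an explicit 2-term decomposition.)
Upper bound — finding two terms. Write S_k = T[:,:,k] for the frontal slices: S₀ = [[4, 6], [-12, -18]], S₁ = [[-4, -6], [12, 18]], S₂ = [[5, -9], [30, 12]].
If T = a₁ ⊗ b₁ ⊗ c₁ + a₂ ⊗ b₂ ⊗ c₂ then each S_k = c₁[k]·a₁b₁ᵀ + c₂[k]·a₂b₂ᵀ. S₀ and S₂ are linearly independent, so a₁b₁ᵀ and a₂b₂ᵀ must span the same plane of matrices: they are the rank-1 matrices of the form x·S₀ + y·S₂.
det(x·S₀ + y·S₂) is −330·xy + 330·y² = (-330)·(x − y)(y), vanishing at (x:y) = (1:1) and (1:0).
M₁ = S₀ + S₂ = [[9, -3], [18, -6]] = 3·[1, 2][3, -1]ᵀ and M₂ = S₀ = [[4, 6], [-12, -18]] = 2·[1, -3][2, 3]ᵀ, so take a₁ = [1, 2], b₁ = [3, -1], a₂ = [1, -3], b₂ = [2, 3].
Each slice is an integer combination of E₁ = a₁b₁ᵀ and E₂ = a₂b₂ᵀ: S₀ = 2·E₂, S₁ = −2·E₂, S₂ = 3·E₁ − 2·E₂; reading off coefficients, c₁ = [0, 0, 3] and c₂ = [2, -2, -2].
Hence T = [1, 2] ⊗ [3, -1] ⊗ [0, 0, 3] + [1, -3] ⊗ [2, 3] ⊗ [2, -2, -2], so rank(T) ≤ 2.
These bounds meet, so rank(T) = 2.
Check entry T[0,1,0] = 6: (1)·(-1)·(0) + (1)·(3)·(2) = 6.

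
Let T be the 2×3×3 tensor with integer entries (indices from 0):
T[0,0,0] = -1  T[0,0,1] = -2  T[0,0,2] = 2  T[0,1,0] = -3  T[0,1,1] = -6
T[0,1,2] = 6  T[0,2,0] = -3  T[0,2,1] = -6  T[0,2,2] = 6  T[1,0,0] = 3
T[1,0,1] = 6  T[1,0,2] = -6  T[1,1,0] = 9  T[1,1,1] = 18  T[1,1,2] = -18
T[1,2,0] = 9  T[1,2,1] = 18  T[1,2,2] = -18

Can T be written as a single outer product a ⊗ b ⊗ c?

If T = a ⊗ b ⊗ c then every fibre of T is a multiple of the corresponding factor, so read the factors off the fibres through the nonzero entry T[0,0,0] = -1.
The mode-1 fibre T[:,0,0] = [-1, 3] gives a = [1, -3] (primitive direction); the mode-2 fibre T[0,:,0] = [-1, -3, -3] gives b = [1, 3, 3]; then c[k] = T[0,0,k] / (a[0]·b[0]) = [-1, -2, 2] / 1 = [-1, -2, 2].
Expanding [1, -3] ⊗ [1, 3, 3] ⊗ [-1, -2, 2] reproduces all 18 entries of T, so T = [1, -3] ⊗ [1, 3, 3] ⊗ [-1, -2, 2] and rank(T) ≤ 1.
Equivalently every frontal slice T[:,:,k] is c[k] times the rank-1 matrix [1, -3] ⊗ [1, 3, 3]. So T has rank 1 (it is nonzero).

Yes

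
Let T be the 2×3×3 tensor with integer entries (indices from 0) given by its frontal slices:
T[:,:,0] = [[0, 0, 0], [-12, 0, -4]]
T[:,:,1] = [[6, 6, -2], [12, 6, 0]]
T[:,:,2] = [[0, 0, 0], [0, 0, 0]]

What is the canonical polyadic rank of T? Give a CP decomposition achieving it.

Lower bound: the mode-3 unfolding of T (rows indexed by k, columns by (i,j) = (0,0), (0,1), (0,2), (1,0), (1,1), (1,2)) is [[0, 0, 0, -12, 0, -4], [6, 6, -2, 12, 6, 0], [0, 0, 0, 0, 0, 0]].
There the 2×2 minor on rows k ∈ {0, 1}, columns (i,j) ∈ {(0,0), (1,0)} is det [[0, -12], [6, 12]] = 72 ≠ 0, so this unfolding has rank ≥ 2; CP rank is at least every unfolding rank, so rank(T) ≥ 2. (Flattening ranks never certify an upper bound on CP rank; for that we must actually write T with 2 rank-1 terms.)
Upper bound — finding two terms. Write S_k = T[:,:,k] for the frontal slices: S₀ = [[0, 0, 0], [-12, 0, -4]], S₁ = [[6, 6, -2], [12, 6, 0]], S₂ = [[0, 0, 0], [0, 0, 0]].
If T = a₁ ⊗ b₁ ⊗ c₁ + a₂ ⊗ b₂ ⊗ c₂ then each S_k = c₁[k]·a₁b₁ᵀ + c₂[k]·a₂b₂ᵀ. S₀ and S₁ are linearly independent, so a₁b₁ᵀ and a₂b₂ᵀ must span the same plane of matrices: they are the rank-1 matrices of the form x·S₀ + y·S₁.
The 2×2 minor of x·S₀ + y·S₁ on rows {0,1}, columns {0,1} is 72·xy − 36·y² = 36·(2·x − y)(y), vanishing at (x:y) = (1:2) and (1:0).
M₁ = S₀ + 2·S₁ = [[12, 12, -4], [12, 12, -4]] = 4·[1, 1][3, 3, -1]ᵀ and M₂ = S₀ = [[0, 0, 0], [-12, 0, -4]] = (-4)·[0, 1][3, 0, 1]ᵀ, so take a₁ = [1, 1], b₁ = [3, 3, -1], a₂ = [0, 1], b₂ = [3, 0, 1].
Each slice is an integer combination of E₁ = a₁b₁ᵀ and E₂ = a₂b₂ᵀ: S₀ = −4·E₂, S₁ = 2·E₁ + 2·E₂, S₂ = 0; reading off coefficients, c₁ = [0, 2, 0] and c₂ = [-4, 2, 0].
Hence T = [1, 1] ⊗ [3, 3, -1] ⊗ [0, 2, 0] + [0, 1] ⊗ [3, 0, 1] ⊗ [-4, 2, 0], so rank(T) ≤ 2.
These bounds meet, so rank(T) = 2.

rank(T) = 2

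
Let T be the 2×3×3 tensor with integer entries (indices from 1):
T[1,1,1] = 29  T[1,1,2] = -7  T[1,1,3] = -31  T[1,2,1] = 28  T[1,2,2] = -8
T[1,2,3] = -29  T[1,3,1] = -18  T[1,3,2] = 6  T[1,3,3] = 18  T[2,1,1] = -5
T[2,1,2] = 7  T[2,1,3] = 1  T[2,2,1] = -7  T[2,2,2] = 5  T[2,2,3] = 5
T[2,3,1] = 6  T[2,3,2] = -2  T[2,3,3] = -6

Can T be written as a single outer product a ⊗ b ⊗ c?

The mode-3 unfolding of T (rows indexed by k, columns by (i,j) = (1,1), (1,2), (1,3), (2,1), (2,2), (2,3)) is [[29, 28, -18, -5, -7, 6], [-7, -8, 6, 7, 5, -2], [-31, -29, 18, 1, 5, -6]].
There the 2×2 minor on rows k ∈ {1, 2}, columns (i,j) ∈ {(1,1), (1,2)} is det [[29, 28], [-7, -8]] = -36 ≠ 0, so this unfolding has rank ≥ 2; CP rank is at least every unfolding rank, so rank(T) ≥ 2.
In particular rank(T) ≥ 2 > 1, so T is not rank-1.

No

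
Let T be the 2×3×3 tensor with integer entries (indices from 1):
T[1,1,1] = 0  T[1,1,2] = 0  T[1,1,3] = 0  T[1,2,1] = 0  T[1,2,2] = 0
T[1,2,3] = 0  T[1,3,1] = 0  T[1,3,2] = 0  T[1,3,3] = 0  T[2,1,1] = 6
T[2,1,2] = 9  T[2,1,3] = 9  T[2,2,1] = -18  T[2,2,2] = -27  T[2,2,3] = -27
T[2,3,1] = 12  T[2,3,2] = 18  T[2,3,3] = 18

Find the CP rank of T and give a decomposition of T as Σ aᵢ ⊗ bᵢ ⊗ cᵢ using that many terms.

Lower bound: T ≠ 0 (e.g. T[2,1,1] = 6), so rank(T) ≥ 1.
Upper bound: the mode-1 fibre T[:,1,1] = [0, 6] gives a = (0, 1) (primitive direction); the mode-2 fibre T[2,:,1] = [6, -18, 12] gives b = (1, -3, 2); then c[k] = T[2,1,k] / (a[2]·b[1]) = [6, 9, 9] / 1 = (6, 9, 9).
Expanding (0, 1) ⊗ (1, -3, 2) ⊗ (6, 9, 9) reproduces all 18 entries of T, so T = (0, 1) ⊗ (1, -3, 2) ⊗ (6, 9, 9) and rank(T) ≤ 1.
These bounds meet, so rank(T) = 1.

rank(T) = 1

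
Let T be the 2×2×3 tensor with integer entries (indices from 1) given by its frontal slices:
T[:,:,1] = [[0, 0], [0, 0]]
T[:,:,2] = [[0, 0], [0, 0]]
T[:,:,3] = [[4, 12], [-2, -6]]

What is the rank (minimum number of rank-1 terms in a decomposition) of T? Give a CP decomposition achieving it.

Lower bound: T ≠ 0 (e.g. T[1,1,3] = 4), so rank(T) ≥ 1.
Upper bound: if T = a ⊗ b ⊗ c then every fibre of T is a multiple of the corresponding factor, so read the factors off the fibres through the nonzero entry T[1,1,3] = 4.
The mode-1 fibre T[:,1,3] = [4, -2] gives a = (2, -1) (primitive direction); the mode-2 fibre T[1,:,3] = [4, 12] gives b = (1, 3); then c[k] = T[1,1,k] / (a[1]·b[1]) = [0, 0, 4] / 2 = (0, 0, 2).
Expanding (2, -1) ⊗ (1, 3) ⊗ (0, 0, 2) reproduces all 12 entries of T, so T = (2, -1) ⊗ (1, 3) ⊗ (0, 0, 2) and rank(T) ≤ 1.
These bounds meet, so rank(T) = 1.

rank(T) = 1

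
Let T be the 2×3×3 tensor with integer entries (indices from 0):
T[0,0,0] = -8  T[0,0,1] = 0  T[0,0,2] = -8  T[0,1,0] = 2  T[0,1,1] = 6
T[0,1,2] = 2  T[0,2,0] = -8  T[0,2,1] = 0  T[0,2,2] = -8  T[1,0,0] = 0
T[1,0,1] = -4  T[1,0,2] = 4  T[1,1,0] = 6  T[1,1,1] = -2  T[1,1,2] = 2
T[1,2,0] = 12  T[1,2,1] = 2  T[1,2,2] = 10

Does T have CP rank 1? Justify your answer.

No

The mode-2 unfolding of T (rows indexed by j, columns by (i,k) = (0,0), (0,1), (0,2), (1,0), (1,1), (1,2)) is [[-8, 0, -8, 0, -4, 4], [2, 6, 2, 6, -2, 2], [-8, 0, -8, 12, 2, 10]].
There the 3×3 minor on rows j ∈ {0, 1, 2}, columns (i,k) ∈ {(0,0), (0,1), (1,0)} is det [[-8, 0, 0], [2, 6, 6], [-8, 0, 12]] = -576 ≠ 0, so this unfolding has rank ≥ 3; CP rank is at least every unfolding rank, so rank(T) ≥ 3.
In particular rank(T) ≥ 3 > 1, so T is not rank-1.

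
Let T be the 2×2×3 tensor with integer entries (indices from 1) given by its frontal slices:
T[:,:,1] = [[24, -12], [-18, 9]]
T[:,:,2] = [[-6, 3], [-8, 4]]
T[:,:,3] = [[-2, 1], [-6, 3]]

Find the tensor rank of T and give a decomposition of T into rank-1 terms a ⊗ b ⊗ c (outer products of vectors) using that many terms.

Lower bound: the mode-3 unfolding of T (rows indexed by k, columns by (i,j) = (1,1), (1,2), (2,1), (2,2)) is [[24, -12, -18, 9], [-6, 3, -8, 4], [-2, 1, -6, 3]].
There the 2×2 minor on rows k ∈ {1, 2}, columns (i,j) ∈ {(1,1), (2,1)} is det [[24, -18], [-6, -8]] = -300 ≠ 0, so this unfolding has rank ≥ 2; CP rank is at least every unfolding rank, so rank(T) ≥ 2. (Flattening ranks never certify an upper bound on CP rank; for that we must actually write T with 2 rank-1 terms.)
Upper bound — finding two terms. Every mode-2 slice of T is a multiple of one matrix: T[:,j,:] = b[j]·M with b = [2, -1] and M = [[12, -3, -1], [-9, -4, -3]] (rows indexed by i, columns by k). So it suffices to write M as a sum of two rank-1 matrices.
Splitting M by its rows (i = 1, 2), M = [1, 0][12, -3, -1]ᵀ + [0, 1][-9, -4, -3]ᵀ.
Hence T = [1, 0] ⊗ [2, -1] ⊗ [12, -3, -1] + [0, 1] ⊗ [2, -1] ⊗ [-9, -4, -3], so rank(T) ≤ 2.
These bounds meet, so rank(T) = 2.

rank(T) = 2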